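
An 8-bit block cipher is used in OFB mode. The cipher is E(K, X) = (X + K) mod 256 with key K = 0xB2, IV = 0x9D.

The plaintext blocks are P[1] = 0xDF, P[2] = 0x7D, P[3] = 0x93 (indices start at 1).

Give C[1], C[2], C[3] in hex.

OFB encryption: S_i = E(K, S_{i−1}) with S_{0} = IV; C_i = P_i ⊕ S_i.
C[1]: S = E(K, 0x9D) = 0x4F; 0xDF ⊕ 0x4F = 0x90.
C[2]: S = E(K, 0x4F) = 0x01; 0x7D ⊕ 0x01 = 0x7C.
C[3]: S = E(K, 0x01) = 0xB3; 0x93 ⊕ 0xB3 = 0x20.

C[1] = 0x90, C[2] = 0x7C, C[3] = 0x20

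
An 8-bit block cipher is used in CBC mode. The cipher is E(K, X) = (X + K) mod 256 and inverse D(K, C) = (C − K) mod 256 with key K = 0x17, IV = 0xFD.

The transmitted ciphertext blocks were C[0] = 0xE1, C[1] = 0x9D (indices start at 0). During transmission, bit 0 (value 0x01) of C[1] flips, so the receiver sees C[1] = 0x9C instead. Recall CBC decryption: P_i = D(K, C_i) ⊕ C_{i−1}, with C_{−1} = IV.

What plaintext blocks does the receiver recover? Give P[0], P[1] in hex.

Only C[1] changed, to 0x9C. In CBC, a change in C_i garbles P_i and flips the same bit in P_{i+1}. Decrypting the received ciphertext:
P[0]: D(K, 0xE1) = 0xCA; 0xCA ⊕ 0xFD = 0x37.
P[1]: D(K, 0x9C) = 0x85; 0x85 ⊕ 0xE1 = 0x64.
Blocks that differ from the original plaintext: P[1].

P[0] = 0x37, P[1] = 0x64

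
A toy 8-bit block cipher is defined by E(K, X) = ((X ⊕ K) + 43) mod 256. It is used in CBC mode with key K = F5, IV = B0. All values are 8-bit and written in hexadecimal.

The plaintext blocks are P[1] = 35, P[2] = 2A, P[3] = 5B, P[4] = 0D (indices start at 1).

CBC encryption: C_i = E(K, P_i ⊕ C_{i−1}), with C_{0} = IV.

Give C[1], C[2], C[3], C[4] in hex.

C[1] = B3, C[2] = AF, C[3] = 44, C[4] = FF

C[1]: P[1] ⊕ B0 = 85; E(K, 85) = B3.
C[2]: P[2] ⊕ B3 = 99; E(K, 99) = AF.
C[3]: P[3] ⊕ AF = F4; E(K, F4) = 44.
C[4]: P[4] ⊕ 44 = 49; E(K, 49) = FF.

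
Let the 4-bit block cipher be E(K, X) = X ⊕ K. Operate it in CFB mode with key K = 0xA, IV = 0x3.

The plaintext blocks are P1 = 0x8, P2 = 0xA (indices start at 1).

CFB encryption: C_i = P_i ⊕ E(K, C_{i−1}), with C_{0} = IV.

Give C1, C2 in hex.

C1 = 0x1, C2 = 0x1

C1: E(K, 0x3) = 0x9; 0x8 ⊕ 0x9 = 0x1.
C2: E(K, 0x1) = 0xB; 0xA ⊕ 0xB = 0x1.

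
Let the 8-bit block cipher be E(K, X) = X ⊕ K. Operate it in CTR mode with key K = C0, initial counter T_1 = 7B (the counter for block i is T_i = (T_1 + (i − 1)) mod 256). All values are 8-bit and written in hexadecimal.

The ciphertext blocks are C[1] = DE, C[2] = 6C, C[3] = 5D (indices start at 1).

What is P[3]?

CTR decryption: S_i = E(K, T_i) where T_i is the counter for block i; P_i = C_i ⊕ S_i.
P[3]: T = 7D, S = E(K, T) = BD; 5D ⊕ BD = E0.

P[3] = E0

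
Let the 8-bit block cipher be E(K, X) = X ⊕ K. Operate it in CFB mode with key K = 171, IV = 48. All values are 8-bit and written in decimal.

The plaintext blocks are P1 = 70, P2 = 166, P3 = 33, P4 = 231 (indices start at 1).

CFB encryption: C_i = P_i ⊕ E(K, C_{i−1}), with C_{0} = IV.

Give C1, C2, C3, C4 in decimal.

C1 = 221, C2 = 208, C3 = 90, C4 = 22

C1: E(K, 48) = 155; 70 ⊕ 155 = 221.
C2: E(K, 221) = 118; 166 ⊕ 118 = 208.
C3: E(K, 208) = 123; 33 ⊕ 123 = 90.
C4: E(K, 90) = 241; 231 ⊕ 241 = 22.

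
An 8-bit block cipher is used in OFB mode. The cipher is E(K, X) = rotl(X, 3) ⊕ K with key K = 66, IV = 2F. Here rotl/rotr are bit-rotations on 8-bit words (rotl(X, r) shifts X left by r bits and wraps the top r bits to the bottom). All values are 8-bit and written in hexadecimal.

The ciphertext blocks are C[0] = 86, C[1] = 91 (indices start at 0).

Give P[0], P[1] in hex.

OFB decryption: S_i = E(K, S_{i−1}) with S_{−1} = IV; P_i = C_i ⊕ S_i.
P[0]: S = E(K, 2F) = 1F; 86 ⊕ 1F = 99.
P[1]: S = E(K, 1F) = 9E; 91 ⊕ 9E = 0F.

P[0] = 99, P[1] = 0F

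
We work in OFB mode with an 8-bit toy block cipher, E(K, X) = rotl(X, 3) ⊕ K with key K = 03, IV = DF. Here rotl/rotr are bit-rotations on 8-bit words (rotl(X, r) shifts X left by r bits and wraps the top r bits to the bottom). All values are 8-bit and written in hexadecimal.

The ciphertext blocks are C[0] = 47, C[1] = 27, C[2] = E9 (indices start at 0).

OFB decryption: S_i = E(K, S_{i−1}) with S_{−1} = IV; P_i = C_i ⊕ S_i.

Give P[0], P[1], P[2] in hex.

P[0]: S = E(K, DF) = FD; 47 ⊕ FD = BA.
P[1]: S = E(K, FD) = EC; 27 ⊕ EC = CB.
P[2]: S = E(K, EC) = 64; E9 ⊕ 64 = 8D.

P[0] = BA, P[1] = CB, P[2] = 8D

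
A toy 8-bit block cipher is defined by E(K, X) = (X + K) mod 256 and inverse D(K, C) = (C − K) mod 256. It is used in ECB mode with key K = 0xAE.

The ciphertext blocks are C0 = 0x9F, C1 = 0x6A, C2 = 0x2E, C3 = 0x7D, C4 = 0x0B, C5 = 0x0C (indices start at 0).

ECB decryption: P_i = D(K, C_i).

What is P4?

P4 = 0x5D

P4: D(K, 0x0B) = 0x5D.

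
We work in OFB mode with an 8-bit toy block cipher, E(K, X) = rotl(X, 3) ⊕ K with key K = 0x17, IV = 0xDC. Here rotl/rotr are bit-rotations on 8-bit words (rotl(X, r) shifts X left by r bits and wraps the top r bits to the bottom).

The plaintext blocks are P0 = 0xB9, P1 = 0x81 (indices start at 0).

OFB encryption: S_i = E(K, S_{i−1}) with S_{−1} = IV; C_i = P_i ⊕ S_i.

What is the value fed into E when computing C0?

C0: S = E(K, 0xDC) = 0xF1; 0xB9 ⊕ 0xF1 = 0x48.
So the input to E for block 0 is 0xDC.

0xDC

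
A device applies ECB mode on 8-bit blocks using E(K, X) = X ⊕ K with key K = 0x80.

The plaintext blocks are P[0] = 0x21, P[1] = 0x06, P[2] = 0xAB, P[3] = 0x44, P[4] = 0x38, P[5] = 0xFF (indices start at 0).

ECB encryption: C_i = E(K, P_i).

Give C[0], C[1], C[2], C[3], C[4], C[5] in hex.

C[0] = 0xA1, C[1] = 0x86, C[2] = 0x2B, C[3] = 0xC4, C[4] = 0xB8, C[5] = 0x7F

C[0]: E(K, 0x21) = 0xA1.
C[1]: E(K, 0x06) = 0x86.
C[2]: E(K, 0xAB) = 0x2B.
C[3]: E(K, 0x44) = 0xC4.
C[4]: E(K, 0x38) = 0xB8.
C[5]: E(K, 0xFF) = 0x7F.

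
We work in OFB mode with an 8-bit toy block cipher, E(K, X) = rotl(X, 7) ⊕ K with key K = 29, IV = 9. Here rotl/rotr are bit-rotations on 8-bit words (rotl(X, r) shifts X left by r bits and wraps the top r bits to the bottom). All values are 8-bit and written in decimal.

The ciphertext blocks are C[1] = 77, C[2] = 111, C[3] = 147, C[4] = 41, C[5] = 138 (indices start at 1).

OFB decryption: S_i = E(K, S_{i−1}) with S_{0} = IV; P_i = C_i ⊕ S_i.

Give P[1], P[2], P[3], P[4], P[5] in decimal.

P[1]: S = E(K, 9) = 153; 77 ⊕ 153 = 212.
P[2]: S = E(K, 153) = 209; 111 ⊕ 209 = 190.
P[3]: S = E(K, 209) = 245; 147 ⊕ 245 = 102.
P[4]: S = E(K, 245) = 231; 41 ⊕ 231 = 206.
P[5]: S = E(K, 231) = 238; 138 ⊕ 238 = 100.

P[1] = 212, P[2] = 190, P[3] = 102, P[4] = 206, P[5] = 100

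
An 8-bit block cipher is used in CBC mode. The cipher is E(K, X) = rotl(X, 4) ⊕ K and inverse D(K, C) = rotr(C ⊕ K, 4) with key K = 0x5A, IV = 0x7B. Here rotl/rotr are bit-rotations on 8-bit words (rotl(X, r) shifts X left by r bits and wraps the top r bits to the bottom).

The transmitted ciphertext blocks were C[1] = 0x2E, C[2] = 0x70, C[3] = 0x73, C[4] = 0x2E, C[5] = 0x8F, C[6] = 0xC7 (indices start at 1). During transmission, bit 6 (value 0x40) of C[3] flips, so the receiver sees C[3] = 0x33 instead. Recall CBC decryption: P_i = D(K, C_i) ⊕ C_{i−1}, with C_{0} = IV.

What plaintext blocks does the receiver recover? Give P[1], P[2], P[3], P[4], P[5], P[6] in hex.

P[1] = 0x3C, P[2] = 0x8C, P[3] = 0xE6, P[4] = 0x74, P[5] = 0x73, P[6] = 0x56

Only C[3] changed, to 0x33. In CBC, a change in C_i garbles P_i and flips the same bit in P_{i+1}. Decrypting the received ciphertext:
P[1]: D(K, 0x2E) = 0x47; 0x47 ⊕ 0x7B = 0x3C.
P[2]: D(K, 0x70) = 0xA2; 0xA2 ⊕ 0x2E = 0x8C.
P[3]: D(K, 0x33) = 0x96; 0x96 ⊕ 0x70 = 0xE6.
P[4]: D(K, 0x2E) = 0x47; 0x47 ⊕ 0x33 = 0x74.
P[5]: D(K, 0x8F) = 0x5D; 0x5D ⊕ 0x2E = 0x73.
P[6]: D(K, 0xC7) = 0xD9; 0xD9 ⊕ 0x8F = 0x56.
Blocks that differ from the original plaintext: P[3], P[4].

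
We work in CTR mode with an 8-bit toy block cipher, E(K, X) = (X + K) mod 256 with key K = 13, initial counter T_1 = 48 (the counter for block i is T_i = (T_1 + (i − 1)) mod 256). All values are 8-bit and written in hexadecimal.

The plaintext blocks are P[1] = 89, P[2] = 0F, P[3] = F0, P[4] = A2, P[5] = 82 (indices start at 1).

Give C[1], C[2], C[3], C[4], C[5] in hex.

CTR encryption: S_i = E(K, T_i) where T_i is the counter for block i; C_i = P_i ⊕ S_i.
C[1]: T = 48, S = E(K, T) = 5B; 89 ⊕ 5B = D2.
C[2]: T = 49, S = E(K, T) = 5C; 0F ⊕ 5C = 53.
C[3]: T = 4A, S = E(K, T) = 5D; F0 ⊕ 5D = AD.
C[4]: T = 4B, S = E(K, T) = 5E; A2 ⊕ 5E = FC.
C[5]: T = 4C, S = E(K, T) = 5F; 82 ⊕ 5F = DD.

C[1] = D2, C[2] = 53, C[3] = AD, C[4] = FC, C[5] = DD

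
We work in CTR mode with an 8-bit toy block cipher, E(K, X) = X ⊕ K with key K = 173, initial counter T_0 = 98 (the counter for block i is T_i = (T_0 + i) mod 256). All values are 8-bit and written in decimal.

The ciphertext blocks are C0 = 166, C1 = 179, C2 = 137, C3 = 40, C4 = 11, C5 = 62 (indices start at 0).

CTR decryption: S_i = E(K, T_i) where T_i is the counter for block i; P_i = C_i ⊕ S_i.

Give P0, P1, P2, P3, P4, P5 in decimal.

P0: T = 98, S = E(K, T) = 207; 166 ⊕ 207 = 105.
P1: T = 99, S = E(K, T) = 206; 179 ⊕ 206 = 125.
P2: T = 100, S = E(K, T) = 201; 137 ⊕ 201 = 64.
P3: T = 101, S = E(K, T) = 200; 40 ⊕ 200 = 224.
P4: T = 102, S = E(K, T) = 203; 11 ⊕ 203 = 192.
P5: T = 103, S = E(K, T) = 202; 62 ⊕ 202 = 244.

P0 = 105, P1 = 125, P2 = 64, P3 = 224, P4 = 192, P5 = 244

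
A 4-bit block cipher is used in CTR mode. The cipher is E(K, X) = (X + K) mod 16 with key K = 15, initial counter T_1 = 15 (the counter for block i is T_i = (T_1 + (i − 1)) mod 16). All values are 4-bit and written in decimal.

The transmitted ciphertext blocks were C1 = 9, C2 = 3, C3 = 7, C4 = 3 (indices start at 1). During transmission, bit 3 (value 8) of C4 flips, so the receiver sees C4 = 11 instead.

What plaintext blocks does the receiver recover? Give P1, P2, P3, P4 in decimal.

P1 = 7, P2 = 12, P3 = 7, P4 = 10

CTR decryption: S_i = E(K, T_i) where T_i is the counter for block i; P_i = C_i ⊕ S_i.
Only C4 changed, to 11. In CTR, a change in C_i flips the same bit in P_i only; the keystream is unaffected. Decrypting the received ciphertext:
P1: T = 15, S = E(K, T) = 14; 9 ⊕ 14 = 7.
P2: T = 0, S = E(K, T) = 15; 3 ⊕ 15 = 12.
P3: T = 1, S = E(K, T) = 0; 7 ⊕ 0 = 7.
P4: T = 2, S = E(K, T) = 1; 11 ⊕ 1 = 10.
Blocks that differ from the original plaintext: P4.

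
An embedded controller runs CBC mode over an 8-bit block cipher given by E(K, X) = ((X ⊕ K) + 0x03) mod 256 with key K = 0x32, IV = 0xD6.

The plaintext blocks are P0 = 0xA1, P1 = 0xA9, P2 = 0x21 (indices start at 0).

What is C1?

CBC encryption: C_i = E(K, P_i ⊕ C_{i−1}), with C_{−1} = IV.
C0: P0 ⊕ 0xD6 = 0x77; E(K, 0x77) = 0x48.
C1: P1 ⊕ 0x48 = 0xE1; E(K, 0xE1) = 0xD6.

C1 = 0xD6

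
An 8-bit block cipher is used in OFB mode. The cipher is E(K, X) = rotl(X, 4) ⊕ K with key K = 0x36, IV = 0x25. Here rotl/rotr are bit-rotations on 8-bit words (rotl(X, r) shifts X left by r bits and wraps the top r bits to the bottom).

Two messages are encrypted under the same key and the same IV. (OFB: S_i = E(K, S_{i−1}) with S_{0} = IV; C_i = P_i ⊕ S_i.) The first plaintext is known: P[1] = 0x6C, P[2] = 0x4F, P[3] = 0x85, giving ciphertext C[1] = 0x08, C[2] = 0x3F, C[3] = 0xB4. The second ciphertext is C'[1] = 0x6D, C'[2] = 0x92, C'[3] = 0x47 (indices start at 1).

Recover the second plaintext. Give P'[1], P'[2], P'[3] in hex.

In OFB with a reused IV, both messages share the same keystream S_i, so C_i ⊕ C'_i = P_i ⊕ P'_i and thus P'_i = P_i ⊕ C_i ⊕ C'_i.
P'[1]: 0x6C ⊕ 0x08 ⊕ 0x6D = 0x09.
P'[2]: 0x4F ⊕ 0x3F ⊕ 0x92 = 0xE2.
P'[3]: 0x85 ⊕ 0xB4 ⊕ 0x47 = 0x76.

P'[1] = 0x09, P'[2] = 0xE2, P'[3] = 0x76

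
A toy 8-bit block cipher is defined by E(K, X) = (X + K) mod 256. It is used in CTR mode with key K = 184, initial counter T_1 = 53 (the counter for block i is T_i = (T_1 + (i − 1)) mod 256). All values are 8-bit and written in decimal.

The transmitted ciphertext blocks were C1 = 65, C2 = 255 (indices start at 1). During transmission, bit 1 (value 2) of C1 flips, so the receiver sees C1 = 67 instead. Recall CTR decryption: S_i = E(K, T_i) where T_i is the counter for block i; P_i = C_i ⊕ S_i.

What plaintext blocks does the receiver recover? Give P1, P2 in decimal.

Only C1 changed, to 67. In CTR, a change in C_i flips the same bit in P_i only; the keystream is unaffected. Decrypting the received ciphertext:
P1: T = 53, S = E(K, T) = 237; 67 ⊕ 237 = 174.
P2: T = 54, S = E(K, T) = 238; 255 ⊕ 238 = 17.
Blocks that differ from the original plaintext: P1.

P1 = 174, P2 = 17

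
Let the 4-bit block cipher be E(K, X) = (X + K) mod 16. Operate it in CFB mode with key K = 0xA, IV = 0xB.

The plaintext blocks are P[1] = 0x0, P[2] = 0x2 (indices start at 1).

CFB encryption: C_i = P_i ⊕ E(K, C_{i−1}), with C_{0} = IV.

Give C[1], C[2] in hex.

C[1]: E(K, 0xB) = 0x5; 0x0 ⊕ 0x5 = 0x5.
C[2]: E(K, 0x5) = 0xF; 0x2 ⊕ 0xF = 0xD.

C[1] = 0x5, C[2] = 0xD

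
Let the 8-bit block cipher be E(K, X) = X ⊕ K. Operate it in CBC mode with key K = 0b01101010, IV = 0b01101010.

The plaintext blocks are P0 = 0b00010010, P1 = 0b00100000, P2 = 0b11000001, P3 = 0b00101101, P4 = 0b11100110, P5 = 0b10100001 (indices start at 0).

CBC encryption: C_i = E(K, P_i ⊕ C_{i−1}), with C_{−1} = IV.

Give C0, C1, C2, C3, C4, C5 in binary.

C0: P0 ⊕ 0b01101010 = 0b01111000; E(K, 0b01111000) = 0b00010010.
C1: P1 ⊕ 0b00010010 = 0b00110010; E(K, 0b00110010) = 0b01011000.
C2: P2 ⊕ 0b01011000 = 0b10011001; E(K, 0b10011001) = 0b11110011.
C3: P3 ⊕ 0b11110011 = 0b11011110; E(K, 0b11011110) = 0b10110100.
C4: P4 ⊕ 0b10110100 = 0b01010010; E(K, 0b01010010) = 0b00111000.
C5: P5 ⊕ 0b00111000 = 0b10011001; E(K, 0b10011001) = 0b11110011.

C0 = 0b00010010, C1 = 0b01011000, C2 = 0b11110011, C3 = 0b10110100, C4 = 0b00111000, C5 = 0b11110011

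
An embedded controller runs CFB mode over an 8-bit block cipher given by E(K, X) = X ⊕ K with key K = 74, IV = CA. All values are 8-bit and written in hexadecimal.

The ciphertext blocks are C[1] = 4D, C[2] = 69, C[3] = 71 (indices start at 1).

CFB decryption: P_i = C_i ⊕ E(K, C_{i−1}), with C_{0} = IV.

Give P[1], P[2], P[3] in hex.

P[1] = F3, P[2] = 50, P[3] = 6C

P[1]: E(K, CA) = BE; 4D ⊕ BE = F3.
P[2]: E(K, 4D) = 39; 69 ⊕ 39 = 50.
P[3]: E(K, 69) = 1D; 71 ⊕ 1D = 6C.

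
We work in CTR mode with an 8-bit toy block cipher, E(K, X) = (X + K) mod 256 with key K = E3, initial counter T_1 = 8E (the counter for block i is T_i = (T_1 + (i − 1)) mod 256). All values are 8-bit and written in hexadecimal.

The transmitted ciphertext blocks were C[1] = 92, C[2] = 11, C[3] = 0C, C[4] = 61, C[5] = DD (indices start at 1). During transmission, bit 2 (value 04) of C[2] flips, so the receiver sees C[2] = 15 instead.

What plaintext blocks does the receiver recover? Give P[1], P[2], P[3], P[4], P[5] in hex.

P[1] = E3, P[2] = 67, P[3] = 7F, P[4] = 15, P[5] = A8

CTR decryption: S_i = E(K, T_i) where T_i is the counter for block i; P_i = C_i ⊕ S_i.
Only C[2] changed, to 15. In CTR, a change in C_i flips the same bit in P_i only; the keystream is unaffected. Decrypting the received ciphertext:
P[1]: T = 8E, S = E(K, T) = 71; 92 ⊕ 71 = E3.
P[2]: T = 8F, S = E(K, T) = 72; 15 ⊕ 72 = 67.
P[3]: T = 90, S = E(K, T) = 73; 0C ⊕ 73 = 7F.
P[4]: T = 91, S = E(K, T) = 74; 61 ⊕ 74 = 15.
P[5]: T = 92, S = E(K, T) = 75; DD ⊕ 75 = A8.
Blocks that differ from the original plaintext: P[2].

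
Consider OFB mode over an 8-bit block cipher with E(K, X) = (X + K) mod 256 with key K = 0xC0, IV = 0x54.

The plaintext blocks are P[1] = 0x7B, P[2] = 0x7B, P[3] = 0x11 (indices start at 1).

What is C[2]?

C[2] = 0xAF

OFB encryption: S_i = E(K, S_{i−1}) with S_{0} = IV; C_i = P_i ⊕ S_i.
C[1]: S = E(K, 0x54) = 0x14; 0x7B ⊕ 0x14 = 0x6F.
C[2]: S = E(K, 0x14) = 0xD4; 0x7B ⊕ 0xD4 = 0xAF.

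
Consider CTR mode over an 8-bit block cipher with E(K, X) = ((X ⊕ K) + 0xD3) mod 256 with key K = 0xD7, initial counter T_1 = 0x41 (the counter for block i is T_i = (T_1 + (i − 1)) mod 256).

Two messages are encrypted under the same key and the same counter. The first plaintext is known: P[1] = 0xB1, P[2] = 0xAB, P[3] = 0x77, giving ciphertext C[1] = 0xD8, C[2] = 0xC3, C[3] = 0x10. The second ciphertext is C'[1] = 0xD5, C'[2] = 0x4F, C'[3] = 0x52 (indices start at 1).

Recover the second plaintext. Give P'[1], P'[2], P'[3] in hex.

In CTR with a reused counter, both messages share the same keystream S_i, so C_i ⊕ C'_i = P_i ⊕ P'_i and thus P'_i = P_i ⊕ C_i ⊕ C'_i.
P'[1]: 0xB1 ⊕ 0xD8 ⊕ 0xD5 = 0xBC.
P'[2]: 0xAB ⊕ 0xC3 ⊕ 0x4F = 0x27.
P'[3]: 0x77 ⊕ 0x10 ⊕ 0x52 = 0x35.

P'[1] = 0xBC, P'[2] = 0x27, P'[3] = 0x35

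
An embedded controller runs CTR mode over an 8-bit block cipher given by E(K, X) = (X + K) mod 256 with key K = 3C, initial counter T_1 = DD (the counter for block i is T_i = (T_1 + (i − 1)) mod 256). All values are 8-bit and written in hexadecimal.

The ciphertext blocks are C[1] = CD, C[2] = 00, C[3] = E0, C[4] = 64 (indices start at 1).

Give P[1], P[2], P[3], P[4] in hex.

CTR decryption: S_i = E(K, T_i) where T_i is the counter for block i; P_i = C_i ⊕ S_i.
P[1]: T = DD, S = E(K, T) = 19; CD ⊕ 19 = D4.
P[2]: T = DE, S = E(K, T) = 1A; 00 ⊕ 1A = 1A.
P[3]: T = DF, S = E(K, T) = 1B; E0 ⊕ 1B = FB.
P[4]: T = E0, S = E(K, T) = 1C; 64 ⊕ 1C = 78.

P[1] = D4, P[2] = 1A, P[3] = FB, P[4] = 78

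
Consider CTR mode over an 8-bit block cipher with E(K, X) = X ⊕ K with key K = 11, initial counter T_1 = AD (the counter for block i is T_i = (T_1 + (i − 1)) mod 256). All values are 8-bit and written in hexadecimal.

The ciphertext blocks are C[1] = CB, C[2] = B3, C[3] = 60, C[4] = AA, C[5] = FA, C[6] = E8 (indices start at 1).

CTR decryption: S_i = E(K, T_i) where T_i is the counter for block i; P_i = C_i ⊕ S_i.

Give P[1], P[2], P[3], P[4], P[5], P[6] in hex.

P[1]: T = AD, S = E(K, T) = BC; CB ⊕ BC = 77.
P[2]: T = AE, S = E(K, T) = BF; B3 ⊕ BF = 0C.
P[3]: T = AF, S = E(K, T) = BE; 60 ⊕ BE = DE.
P[4]: T = B0, S = E(K, T) = A1; AA ⊕ A1 = 0B.
P[5]: T = B1, S = E(K, T) = A0; FA ⊕ A0 = 5A.
P[6]: T = B2, S = E(K, T) = A3; E8 ⊕ A3 = 4B.

P[1] = 77, P[2] = 0C, P[3] = DE, P[4] = 0B, P[5] = 5A, P[6] = 4B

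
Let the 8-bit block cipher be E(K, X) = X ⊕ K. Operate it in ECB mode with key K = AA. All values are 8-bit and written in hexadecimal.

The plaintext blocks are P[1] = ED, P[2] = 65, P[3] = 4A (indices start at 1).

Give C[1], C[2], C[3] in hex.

C[1] = 47, C[2] = CF, C[3] = E0

ECB encryption: C_i = E(K, P_i).
C[1]: E(K, ED) = 47.
C[2]: E(K, 65) = CF.
C[3]: E(K, 4A) = E0.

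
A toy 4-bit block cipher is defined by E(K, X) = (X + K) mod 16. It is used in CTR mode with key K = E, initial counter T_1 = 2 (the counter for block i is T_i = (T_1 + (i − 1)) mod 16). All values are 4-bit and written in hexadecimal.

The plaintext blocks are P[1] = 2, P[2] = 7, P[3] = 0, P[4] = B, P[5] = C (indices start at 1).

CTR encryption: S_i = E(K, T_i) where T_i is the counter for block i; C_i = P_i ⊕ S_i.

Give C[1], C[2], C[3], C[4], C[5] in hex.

C[1] = 2, C[2] = 6, C[3] = 2, C[4] = 8, C[5] = 8

C[1]: T = 2, S = E(K, T) = 0; 2 ⊕ 0 = 2.
C[2]: T = 3, S = E(K, T) = 1; 7 ⊕ 1 = 6.
C[3]: T = 4, S = E(K, T) = 2; 0 ⊕ 2 = 2.
C[4]: T = 5, S = E(K, T) = 3; B ⊕ 3 = 8.
C[5]: T = 6, S = E(K, T) = 4; C ⊕ 4 = 8.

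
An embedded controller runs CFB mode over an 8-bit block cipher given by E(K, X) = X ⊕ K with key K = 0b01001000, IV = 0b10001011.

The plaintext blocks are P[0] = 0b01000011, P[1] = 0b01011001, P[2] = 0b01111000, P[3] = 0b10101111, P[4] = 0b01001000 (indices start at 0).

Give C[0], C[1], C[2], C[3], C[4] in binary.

C[0] = 0b10000000, C[1] = 0b10010001, C[2] = 0b10100001, C[3] = 0b01000110, C[4] = 0b01000110

CFB encryption: C_i = P_i ⊕ E(K, C_{i−1}), with C_{−1} = IV.
C[0]: E(K, 0b10001011) = 0b11000011; 0b01000011 ⊕ 0b11000011 = 0b10000000.
C[1]: E(K, 0b10000000) = 0b11001000; 0b01011001 ⊕ 0b11001000 = 0b10010001.
C[2]: E(K, 0b10010001) = 0b11011001; 0b01111000 ⊕ 0b11011001 = 0b10100001.
C[3]: E(K, 0b10100001) = 0b11101001; 0b10101111 ⊕ 0b11101001 = 0b01000110.
C[4]: E(K, 0b01000110) = 0b00001110; 0b01001000 ⊕ 0b00001110 = 0b01000110.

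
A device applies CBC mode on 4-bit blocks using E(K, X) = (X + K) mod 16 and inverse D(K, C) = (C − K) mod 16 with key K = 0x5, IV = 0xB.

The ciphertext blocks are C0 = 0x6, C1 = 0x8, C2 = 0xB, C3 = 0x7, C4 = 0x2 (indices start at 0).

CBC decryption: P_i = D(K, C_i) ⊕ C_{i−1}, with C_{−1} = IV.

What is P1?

P1: D(K, 0x8) = 0x3; 0x3 ⊕ 0x6 = 0x5.

P1 = 0x5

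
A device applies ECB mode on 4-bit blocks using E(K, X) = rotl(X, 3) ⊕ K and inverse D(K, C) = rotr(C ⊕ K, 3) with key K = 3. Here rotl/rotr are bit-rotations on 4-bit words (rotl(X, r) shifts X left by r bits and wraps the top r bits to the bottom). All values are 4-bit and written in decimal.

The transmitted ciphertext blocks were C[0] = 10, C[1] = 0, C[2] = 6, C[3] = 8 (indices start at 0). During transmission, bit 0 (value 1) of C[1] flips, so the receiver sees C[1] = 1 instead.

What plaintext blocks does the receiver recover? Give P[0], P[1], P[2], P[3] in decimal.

P[0] = 3, P[1] = 4, P[2] = 10, P[3] = 7

ECB decryption: P_i = D(K, C_i).
Only C[1] changed, to 1. In ECB, a change in C_i affects only P_i. Decrypting the received ciphertext:
P[0]: D(K, 10) = 3.
P[1]: D(K, 1) = 4.
P[2]: D(K, 6) = 10.
P[3]: D(K, 8) = 7.
Blocks that differ from the original plaintext: P[1].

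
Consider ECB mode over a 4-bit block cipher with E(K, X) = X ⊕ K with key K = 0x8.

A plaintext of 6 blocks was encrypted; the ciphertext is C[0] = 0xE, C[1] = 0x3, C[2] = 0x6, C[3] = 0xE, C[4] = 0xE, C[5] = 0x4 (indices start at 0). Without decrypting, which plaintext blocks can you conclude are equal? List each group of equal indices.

P[0] = P[3] = P[4]

ECB encrypts each block independently with the same key, so equal ciphertext blocks imply equal plaintext blocks.
C[0] = C[3] = C[4] = 0xE, so P[0] = P[3] = P[4].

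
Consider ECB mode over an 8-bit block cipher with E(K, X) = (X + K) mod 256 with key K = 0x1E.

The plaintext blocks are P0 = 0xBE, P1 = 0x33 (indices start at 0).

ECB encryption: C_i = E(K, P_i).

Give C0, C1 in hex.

C0: E(K, 0xBE) = 0xDC.
C1: E(K, 0x33) = 0x51.

C0 = 0xDC, C1 = 0x51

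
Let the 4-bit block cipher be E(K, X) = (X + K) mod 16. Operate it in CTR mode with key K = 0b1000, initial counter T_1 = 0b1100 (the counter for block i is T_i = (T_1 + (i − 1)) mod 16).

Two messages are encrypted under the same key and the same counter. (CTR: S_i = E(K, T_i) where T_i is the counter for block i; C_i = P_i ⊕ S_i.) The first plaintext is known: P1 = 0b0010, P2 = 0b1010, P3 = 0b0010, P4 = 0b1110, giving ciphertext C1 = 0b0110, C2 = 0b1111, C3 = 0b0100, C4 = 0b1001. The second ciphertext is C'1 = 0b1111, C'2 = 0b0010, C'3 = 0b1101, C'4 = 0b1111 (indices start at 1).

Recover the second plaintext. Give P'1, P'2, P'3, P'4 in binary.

In CTR with a reused counter, both messages share the same keystream S_i, so C_i ⊕ C'_i = P_i ⊕ P'_i and thus P'_i = P_i ⊕ C_i ⊕ C'_i.
P'1: 0b0010 ⊕ 0b0110 ⊕ 0b1111 = 0b1011.
P'2: 0b1010 ⊕ 0b1111 ⊕ 0b0010 = 0b0111.
P'3: 0b0010 ⊕ 0b0100 ⊕ 0b1101 = 0b1011.
P'4: 0b1110 ⊕ 0b1001 ⊕ 0b1111 = 0b1000.

P'1 = 0b1011, P'2 = 0b0111, P'3 = 0b1011, P'4 = 0b1000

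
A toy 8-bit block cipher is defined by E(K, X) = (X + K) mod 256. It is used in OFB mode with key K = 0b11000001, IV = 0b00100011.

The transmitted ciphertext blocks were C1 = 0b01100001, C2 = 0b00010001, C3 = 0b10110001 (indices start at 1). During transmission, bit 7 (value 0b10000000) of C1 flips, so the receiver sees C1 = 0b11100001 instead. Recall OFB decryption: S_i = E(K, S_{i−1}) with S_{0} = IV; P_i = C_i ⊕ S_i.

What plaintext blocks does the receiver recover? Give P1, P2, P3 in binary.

Only C1 changed, to 0b11100001. In OFB, a change in C_i flips the same bit in P_i only; the keystream is unaffected. Decrypting the received ciphertext:
P1: S = E(K, 0b00100011) = 0b11100100; 0b11100001 ⊕ 0b11100100 = 0b00000101.
P2: S = E(K, 0b11100100) = 0b10100101; 0b00010001 ⊕ 0b10100101 = 0b10110100.
P3: S = E(K, 0b10100101) = 0b01100110; 0b10110001 ⊕ 0b01100110 = 0b11010111.
Blocks that differ from the original plaintext: P1.

P1 = 0b00000101, P2 = 0b10110100, P3 = 0b11010111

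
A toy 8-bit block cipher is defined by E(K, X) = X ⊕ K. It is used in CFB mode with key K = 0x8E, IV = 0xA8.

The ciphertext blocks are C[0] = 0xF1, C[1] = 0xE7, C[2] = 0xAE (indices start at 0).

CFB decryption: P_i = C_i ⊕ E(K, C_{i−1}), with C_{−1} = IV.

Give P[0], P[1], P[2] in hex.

P[0] = 0xD7, P[1] = 0x98, P[2] = 0xC7

P[0]: E(K, 0xA8) = 0x26; 0xF1 ⊕ 0x26 = 0xD7.
P[1]: E(K, 0xF1) = 0x7F; 0xE7 ⊕ 0x7F = 0x98.
P[2]: E(K, 0xE7) = 0x69; 0xAE ⊕ 0x69 = 0xC7.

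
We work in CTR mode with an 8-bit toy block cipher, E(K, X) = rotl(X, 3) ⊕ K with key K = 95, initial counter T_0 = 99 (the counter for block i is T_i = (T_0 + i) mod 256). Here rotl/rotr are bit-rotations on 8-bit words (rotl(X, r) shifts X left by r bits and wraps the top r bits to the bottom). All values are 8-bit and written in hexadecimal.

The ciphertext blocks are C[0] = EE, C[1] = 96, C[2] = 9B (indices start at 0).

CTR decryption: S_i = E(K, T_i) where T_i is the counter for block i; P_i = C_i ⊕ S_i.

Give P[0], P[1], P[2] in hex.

P[0]: T = 99, S = E(K, T) = 59; EE ⊕ 59 = B7.
P[1]: T = 9A, S = E(K, T) = 41; 96 ⊕ 41 = D7.
P[2]: T = 9B, S = E(K, T) = 49; 9B ⊕ 49 = D2.

P[0] = B7, P[1] = D7, P[2] = D2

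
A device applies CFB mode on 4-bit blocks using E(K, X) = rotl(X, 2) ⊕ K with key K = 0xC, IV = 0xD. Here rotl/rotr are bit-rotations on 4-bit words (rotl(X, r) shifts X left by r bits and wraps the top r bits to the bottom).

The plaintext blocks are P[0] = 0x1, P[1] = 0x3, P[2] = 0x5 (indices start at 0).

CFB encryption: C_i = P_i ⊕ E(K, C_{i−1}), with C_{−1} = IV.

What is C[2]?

C[2] = 0xC

C[0]: E(K, 0xD) = 0xB; 0x1 ⊕ 0xB = 0xA.
C[1]: E(K, 0xA) = 0x6; 0x3 ⊕ 0x6 = 0x5.
C[2]: E(K, 0x5) = 0x9; 0x5 ⊕ 0x9 = 0xC.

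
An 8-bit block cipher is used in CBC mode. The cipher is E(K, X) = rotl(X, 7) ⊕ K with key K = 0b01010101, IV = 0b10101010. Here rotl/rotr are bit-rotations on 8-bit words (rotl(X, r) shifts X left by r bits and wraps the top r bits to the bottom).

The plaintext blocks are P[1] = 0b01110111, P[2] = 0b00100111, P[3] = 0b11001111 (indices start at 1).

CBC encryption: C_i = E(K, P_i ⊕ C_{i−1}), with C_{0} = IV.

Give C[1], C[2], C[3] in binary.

C[1] = 0b10111011, C[2] = 0b00011011, C[3] = 0b00111111

C[1]: P[1] ⊕ 0b10101010 = 0b11011101; E(K, 0b11011101) = 0b10111011.
C[2]: P[2] ⊕ 0b10111011 = 0b10011100; E(K, 0b10011100) = 0b00011011.
C[3]: P[3] ⊕ 0b00011011 = 0b11010100; E(K, 0b11010100) = 0b00111111.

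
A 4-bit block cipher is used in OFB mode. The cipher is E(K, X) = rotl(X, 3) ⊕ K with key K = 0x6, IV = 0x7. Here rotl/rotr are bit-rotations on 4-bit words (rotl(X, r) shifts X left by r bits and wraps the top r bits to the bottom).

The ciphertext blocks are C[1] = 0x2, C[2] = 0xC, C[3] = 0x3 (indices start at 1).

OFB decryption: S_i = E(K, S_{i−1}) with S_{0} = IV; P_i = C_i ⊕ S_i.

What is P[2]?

P[1]: S = E(K, 0x7) = 0xD; 0x2 ⊕ 0xD = 0xF.
P[2]: S = E(K, 0xD) = 0x8; 0xC ⊕ 0x8 = 0x4.

P[2] = 0x4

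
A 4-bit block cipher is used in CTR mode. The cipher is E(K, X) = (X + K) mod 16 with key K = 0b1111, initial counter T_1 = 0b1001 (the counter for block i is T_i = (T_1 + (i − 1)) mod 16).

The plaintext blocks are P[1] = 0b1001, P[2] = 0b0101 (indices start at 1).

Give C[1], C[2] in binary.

C[1] = 0b0001, C[2] = 0b1100

CTR encryption: S_i = E(K, T_i) where T_i is the counter for block i; C_i = P_i ⊕ S_i.
C[1]: T = 0b1001, S = E(K, T) = 0b1000; 0b1001 ⊕ 0b1000 = 0b0001.
C[2]: T = 0b1010, S = E(K, T) = 0b1001; 0b0101 ⊕ 0b1001 = 0b1100.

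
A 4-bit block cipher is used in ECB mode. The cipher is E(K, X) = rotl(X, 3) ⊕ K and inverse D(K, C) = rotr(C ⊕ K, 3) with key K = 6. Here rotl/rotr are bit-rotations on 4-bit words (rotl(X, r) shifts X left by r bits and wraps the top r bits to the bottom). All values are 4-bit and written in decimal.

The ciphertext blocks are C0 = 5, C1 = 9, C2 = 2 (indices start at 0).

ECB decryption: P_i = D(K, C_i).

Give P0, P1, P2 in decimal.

P0: D(K, 5) = 6.
P1: D(K, 9) = 15.
P2: D(K, 2) = 8.

P0 = 6, P1 = 15, P2 = 8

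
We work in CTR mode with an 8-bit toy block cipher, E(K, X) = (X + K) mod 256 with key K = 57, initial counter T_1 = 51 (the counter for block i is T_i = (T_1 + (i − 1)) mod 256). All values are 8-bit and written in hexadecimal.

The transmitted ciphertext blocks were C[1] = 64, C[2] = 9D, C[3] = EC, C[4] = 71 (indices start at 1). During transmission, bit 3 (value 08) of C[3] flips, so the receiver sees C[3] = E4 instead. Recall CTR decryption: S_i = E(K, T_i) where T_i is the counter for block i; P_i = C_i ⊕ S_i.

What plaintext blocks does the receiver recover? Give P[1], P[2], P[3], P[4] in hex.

Only C[3] changed, to E4. In CTR, a change in C_i flips the same bit in P_i only; the keystream is unaffected. Decrypting the received ciphertext:
P[1]: T = 51, S = E(K, T) = A8; 64 ⊕ A8 = CC.
P[2]: T = 52, S = E(K, T) = A9; 9D ⊕ A9 = 34.
P[3]: T = 53, S = E(K, T) = AA; E4 ⊕ AA = 4E.
P[4]: T = 54, S = E(K, T) = AB; 71 ⊕ AB = DA.
Blocks that differ from the original plaintext: P[3].

P[1] = CC, P[2] = 34, P[3] = 4E, P[4] = DA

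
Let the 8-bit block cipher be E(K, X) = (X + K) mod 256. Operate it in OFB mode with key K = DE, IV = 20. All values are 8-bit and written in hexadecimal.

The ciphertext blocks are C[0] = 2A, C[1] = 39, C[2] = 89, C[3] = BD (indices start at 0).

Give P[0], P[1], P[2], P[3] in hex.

OFB decryption: S_i = E(K, S_{i−1}) with S_{−1} = IV; P_i = C_i ⊕ S_i.
P[0]: S = E(K, 20) = FE; 2A ⊕ FE = D4.
P[1]: S = E(K, FE) = DC; 39 ⊕ DC = E5.
P[2]: S = E(K, DC) = BA; 89 ⊕ BA = 33.
P[3]: S = E(K, BA) = 98; BD ⊕ 98 = 25.

P[0] = D4, P[1] = E5, P[2] = 33, P[3] = 25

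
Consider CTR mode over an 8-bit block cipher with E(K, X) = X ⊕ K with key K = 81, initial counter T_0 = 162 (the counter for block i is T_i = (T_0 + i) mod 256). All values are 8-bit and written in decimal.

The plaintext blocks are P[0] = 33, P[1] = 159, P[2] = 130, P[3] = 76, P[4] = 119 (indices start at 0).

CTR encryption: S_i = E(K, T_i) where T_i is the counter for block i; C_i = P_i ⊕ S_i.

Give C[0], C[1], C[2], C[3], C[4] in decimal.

C[0] = 210, C[1] = 109, C[2] = 119, C[3] = 184, C[4] = 128

C[0]: T = 162, S = E(K, T) = 243; 33 ⊕ 243 = 210.
C[1]: T = 163, S = E(K, T) = 242; 159 ⊕ 242 = 109.
C[2]: T = 164, S = E(K, T) = 245; 130 ⊕ 245 = 119.
C[3]: T = 165, S = E(K, T) = 244; 76 ⊕ 244 = 184.
C[4]: T = 166, S = E(K, T) = 247; 119 ⊕ 247 = 128.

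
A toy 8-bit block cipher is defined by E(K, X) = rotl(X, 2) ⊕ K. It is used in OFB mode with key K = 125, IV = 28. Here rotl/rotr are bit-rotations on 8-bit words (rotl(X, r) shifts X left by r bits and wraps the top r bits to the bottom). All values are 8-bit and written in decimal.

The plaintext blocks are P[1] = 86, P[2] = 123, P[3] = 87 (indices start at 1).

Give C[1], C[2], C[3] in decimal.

OFB encryption: S_i = E(K, S_{i−1}) with S_{0} = IV; C_i = P_i ⊕ S_i.
C[1]: S = E(K, 28) = 13; 86 ⊕ 13 = 91.
C[2]: S = E(K, 13) = 73; 123 ⊕ 73 = 50.
C[3]: S = E(K, 73) = 88; 87 ⊕ 88 = 15.

C[1] = 91, C[2] = 50, C[3] = 15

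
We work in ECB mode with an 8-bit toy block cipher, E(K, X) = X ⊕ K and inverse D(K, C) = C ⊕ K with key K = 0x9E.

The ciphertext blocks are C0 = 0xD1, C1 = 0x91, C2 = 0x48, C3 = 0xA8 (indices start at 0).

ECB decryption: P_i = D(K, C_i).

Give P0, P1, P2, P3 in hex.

P0: D(K, 0xD1) = 0x4F.
P1: D(K, 0x91) = 0x0F.
P2: D(K, 0x48) = 0xD6.
P3: D(K, 0xA8) = 0x36.

P0 = 0x4F, P1 = 0x0F, P2 = 0xD6, P3 = 0x36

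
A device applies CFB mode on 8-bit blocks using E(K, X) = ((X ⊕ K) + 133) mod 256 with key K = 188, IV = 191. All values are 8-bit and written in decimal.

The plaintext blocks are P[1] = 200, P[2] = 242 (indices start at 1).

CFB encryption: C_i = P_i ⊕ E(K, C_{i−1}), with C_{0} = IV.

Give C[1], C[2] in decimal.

C[1] = 64, C[2] = 115

C[1]: E(K, 191) = 136; 200 ⊕ 136 = 64.
C[2]: E(K, 64) = 129; 242 ⊕ 129 = 115.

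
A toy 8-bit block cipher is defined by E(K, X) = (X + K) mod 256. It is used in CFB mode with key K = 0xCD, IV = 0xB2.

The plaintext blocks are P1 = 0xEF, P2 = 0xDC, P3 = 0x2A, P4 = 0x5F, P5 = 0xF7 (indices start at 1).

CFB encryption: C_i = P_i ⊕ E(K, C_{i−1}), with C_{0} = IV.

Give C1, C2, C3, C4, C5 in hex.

C1 = 0x90, C2 = 0x81, C3 = 0x64, C4 = 0x6E, C5 = 0xCC

C1: E(K, 0xB2) = 0x7F; 0xEF ⊕ 0x7F = 0x90.
C2: E(K, 0x90) = 0x5D; 0xDC ⊕ 0x5D = 0x81.
C3: E(K, 0x81) = 0x4E; 0x2A ⊕ 0x4E = 0x64.
C4: E(K, 0x64) = 0x31; 0x5F ⊕ 0x31 = 0x6E.
C5: E(K, 0x6E) = 0x3B; 0xF7 ⊕ 0x3B = 0xCC.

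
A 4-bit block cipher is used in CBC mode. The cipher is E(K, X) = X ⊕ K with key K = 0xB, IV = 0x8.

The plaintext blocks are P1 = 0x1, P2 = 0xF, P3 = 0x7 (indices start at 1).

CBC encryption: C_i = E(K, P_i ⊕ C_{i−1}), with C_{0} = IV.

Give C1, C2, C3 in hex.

C1 = 0x2, C2 = 0x6, C3 = 0xA

C1: P1 ⊕ 0x8 = 0x9; E(K, 0x9) = 0x2.
C2: P2 ⊕ 0x2 = 0xD; E(K, 0xD) = 0x6.
C3: P3 ⊕ 0x6 = 0x1; E(K, 0x1) = 0xA.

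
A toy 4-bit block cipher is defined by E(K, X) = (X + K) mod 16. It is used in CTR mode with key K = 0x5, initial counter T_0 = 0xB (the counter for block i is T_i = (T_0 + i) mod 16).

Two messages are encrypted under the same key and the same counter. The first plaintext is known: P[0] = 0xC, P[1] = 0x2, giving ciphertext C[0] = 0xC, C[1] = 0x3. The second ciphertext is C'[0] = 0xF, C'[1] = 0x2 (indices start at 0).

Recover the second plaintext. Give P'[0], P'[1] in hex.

In CTR with a reused counter, both messages share the same keystream S_i, so C_i ⊕ C'_i = P_i ⊕ P'_i and thus P'_i = P_i ⊕ C_i ⊕ C'_i.
P'[0]: 0xC ⊕ 0xC ⊕ 0xF = 0xF.
P'[1]: 0x2 ⊕ 0x3 ⊕ 0x2 = 0x3.

P'[0] = 0xF, P'[1] = 0x3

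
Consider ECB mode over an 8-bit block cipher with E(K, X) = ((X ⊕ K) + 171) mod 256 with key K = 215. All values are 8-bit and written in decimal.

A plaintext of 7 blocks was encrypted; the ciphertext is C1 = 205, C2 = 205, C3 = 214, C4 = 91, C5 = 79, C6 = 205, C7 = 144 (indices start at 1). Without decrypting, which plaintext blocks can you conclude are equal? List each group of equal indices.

P1 = P2 = P6

ECB encrypts each block independently with the same key, so equal ciphertext blocks imply equal plaintext blocks.
C1 = C2 = C6 = 205, so P1 = P2 = P6.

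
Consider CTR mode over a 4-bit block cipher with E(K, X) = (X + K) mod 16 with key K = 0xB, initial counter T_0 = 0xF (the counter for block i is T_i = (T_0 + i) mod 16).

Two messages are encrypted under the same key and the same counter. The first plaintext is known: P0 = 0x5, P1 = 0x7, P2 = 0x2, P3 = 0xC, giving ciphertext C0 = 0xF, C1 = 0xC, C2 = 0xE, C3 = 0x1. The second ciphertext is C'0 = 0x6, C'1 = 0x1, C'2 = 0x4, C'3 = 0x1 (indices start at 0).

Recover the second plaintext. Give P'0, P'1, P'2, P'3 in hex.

P'0 = 0xC, P'1 = 0xA, P'2 = 0x8, P'3 = 0xC

In CTR with a reused counter, both messages share the same keystream S_i, so C_i ⊕ C'_i = P_i ⊕ P'_i and thus P'_i = P_i ⊕ C_i ⊕ C'_i.
P'0: 0x5 ⊕ 0xF ⊕ 0x6 = 0xC.
P'1: 0x7 ⊕ 0xC ⊕ 0x1 = 0xA.
P'2: 0x2 ⊕ 0xE ⊕ 0x4 = 0x8.
P'3: 0xC ⊕ 0x1 ⊕ 0x1 = 0xC.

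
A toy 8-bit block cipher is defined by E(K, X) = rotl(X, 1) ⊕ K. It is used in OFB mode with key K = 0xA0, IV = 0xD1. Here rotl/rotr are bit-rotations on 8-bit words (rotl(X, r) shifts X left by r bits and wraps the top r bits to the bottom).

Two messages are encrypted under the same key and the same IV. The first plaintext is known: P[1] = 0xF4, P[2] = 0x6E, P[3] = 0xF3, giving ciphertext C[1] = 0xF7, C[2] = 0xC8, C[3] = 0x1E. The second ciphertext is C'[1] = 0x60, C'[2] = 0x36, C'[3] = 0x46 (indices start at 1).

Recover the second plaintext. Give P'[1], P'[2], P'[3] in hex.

In OFB with a reused IV, both messages share the same keystream S_i, so C_i ⊕ C'_i = P_i ⊕ P'_i and thus P'_i = P_i ⊕ C_i ⊕ C'_i.
P'[1]: 0xF4 ⊕ 0xF7 ⊕ 0x60 = 0x63.
P'[2]: 0x6E ⊕ 0xC8 ⊕ 0x36 = 0x90.
P'[3]: 0xF3 ⊕ 0x1E ⊕ 0x46 = 0xAB.

P'[1] = 0x63, P'[2] = 0x90, P'[3] = 0xAB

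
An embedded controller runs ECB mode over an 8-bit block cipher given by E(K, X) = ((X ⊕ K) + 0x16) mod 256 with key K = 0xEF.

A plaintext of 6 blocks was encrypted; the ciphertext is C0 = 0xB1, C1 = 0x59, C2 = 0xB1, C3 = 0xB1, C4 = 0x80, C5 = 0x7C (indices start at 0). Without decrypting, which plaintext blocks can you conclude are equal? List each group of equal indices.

ECB encrypts each block independently with the same key, so equal ciphertext blocks imply equal plaintext blocks.
C0 = C2 = C3 = 0xB1, so P0 = P2 = P3.

P0 = P2 = P3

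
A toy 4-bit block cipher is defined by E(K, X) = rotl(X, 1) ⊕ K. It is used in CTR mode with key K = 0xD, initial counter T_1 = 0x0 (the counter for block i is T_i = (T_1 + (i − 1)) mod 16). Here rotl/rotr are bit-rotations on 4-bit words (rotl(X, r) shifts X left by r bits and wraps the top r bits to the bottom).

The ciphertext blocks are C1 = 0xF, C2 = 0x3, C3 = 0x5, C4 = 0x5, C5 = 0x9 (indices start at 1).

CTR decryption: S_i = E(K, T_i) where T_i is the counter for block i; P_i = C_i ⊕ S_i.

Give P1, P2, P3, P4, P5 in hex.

P1: T = 0x0, S = E(K, T) = 0xD; 0xF ⊕ 0xD = 0x2.
P2: T = 0x1, S = E(K, T) = 0xF; 0x3 ⊕ 0xF = 0xC.
P3: T = 0x2, S = E(K, T) = 0x9; 0x5 ⊕ 0x9 = 0xC.
P4: T = 0x3, S = E(K, T) = 0xB; 0x5 ⊕ 0xB = 0xE.
P5: T = 0x4, S = E(K, T) = 0x5; 0x9 ⊕ 0x5 = 0xC.

P1 = 0x2, P2 = 0xC, P3 = 0xC, P4 = 0xE, P5 = 0xC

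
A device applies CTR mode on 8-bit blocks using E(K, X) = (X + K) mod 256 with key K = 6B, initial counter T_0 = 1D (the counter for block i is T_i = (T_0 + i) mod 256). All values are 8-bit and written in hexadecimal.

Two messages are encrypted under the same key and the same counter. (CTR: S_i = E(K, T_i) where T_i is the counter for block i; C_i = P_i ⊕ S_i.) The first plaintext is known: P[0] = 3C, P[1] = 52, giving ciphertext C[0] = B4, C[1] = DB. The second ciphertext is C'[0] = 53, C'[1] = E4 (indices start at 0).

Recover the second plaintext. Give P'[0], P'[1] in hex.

In CTR with a reused counter, both messages share the same keystream S_i, so C_i ⊕ C'_i = P_i ⊕ P'_i and thus P'_i = P_i ⊕ C_i ⊕ C'_i.
P'[0]: 3C ⊕ B4 ⊕ 53 = DB.
P'[1]: 52 ⊕ DB ⊕ E4 = 6D.

P'[0] = DB, P'[1] = 6D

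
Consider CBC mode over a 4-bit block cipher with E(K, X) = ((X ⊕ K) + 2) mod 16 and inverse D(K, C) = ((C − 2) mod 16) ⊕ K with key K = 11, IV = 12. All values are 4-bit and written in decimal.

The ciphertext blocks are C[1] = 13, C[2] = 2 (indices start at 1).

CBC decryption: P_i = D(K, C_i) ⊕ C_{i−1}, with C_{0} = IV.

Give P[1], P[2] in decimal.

P[1] = 12, P[2] = 6

P[1]: D(K, 13) = 0; 0 ⊕ 12 = 12.
P[2]: D(K, 2) = 11; 11 ⊕ 13 = 6.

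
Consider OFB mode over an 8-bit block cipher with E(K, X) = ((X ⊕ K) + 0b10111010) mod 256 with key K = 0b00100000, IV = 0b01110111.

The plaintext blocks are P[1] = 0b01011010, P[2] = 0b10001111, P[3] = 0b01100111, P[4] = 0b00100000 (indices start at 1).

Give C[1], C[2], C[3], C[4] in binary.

OFB encryption: S_i = E(K, S_{i−1}) with S_{0} = IV; C_i = P_i ⊕ S_i.
C[1]: S = E(K, 0b01110111) = 0b00010001; 0b01011010 ⊕ 0b00010001 = 0b01001011.
C[2]: S = E(K, 0b00010001) = 0b11101011; 0b10001111 ⊕ 0b11101011 = 0b01100100.
C[3]: S = E(K, 0b11101011) = 0b10000101; 0b01100111 ⊕ 0b10000101 = 0b11100010.
C[4]: S = E(K, 0b10000101) = 0b01011111; 0b00100000 ⊕ 0b01011111 = 0b01111111.

C[1] = 0b01001011, C[2] = 0b01100100, C[3] = 0b11100010, C[4] = 0b01111111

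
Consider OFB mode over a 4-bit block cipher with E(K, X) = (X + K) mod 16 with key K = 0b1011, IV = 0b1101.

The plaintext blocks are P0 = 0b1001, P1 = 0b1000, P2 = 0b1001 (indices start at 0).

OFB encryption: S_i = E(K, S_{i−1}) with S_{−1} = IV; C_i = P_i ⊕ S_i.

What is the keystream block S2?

C0: S = E(K, 0b1101) = 0b1000; 0b1001 ⊕ 0b1000 = 0b0001.
C1: S = E(K, 0b1000) = 0b0011; 0b1000 ⊕ 0b0011 = 0b1011.
C2: S = E(K, 0b0011) = 0b1110; 0b1001 ⊕ 0b1110 = 0b0111.
So S2 = 0b1110.

0b1110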